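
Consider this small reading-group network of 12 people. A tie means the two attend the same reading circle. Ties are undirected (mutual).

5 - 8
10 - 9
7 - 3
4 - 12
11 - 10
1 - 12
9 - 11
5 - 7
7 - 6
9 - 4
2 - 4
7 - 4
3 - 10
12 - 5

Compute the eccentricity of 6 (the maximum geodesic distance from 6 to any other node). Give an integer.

4

Distances from 6: 1:4, 2:3, 3:2, 4:2, 5:2, 7:1, 8:3, 9:3, 10:3, 11:4, 12:3.
The largest is 4 (to 1 and 11), so the eccentricity of 6 is 4.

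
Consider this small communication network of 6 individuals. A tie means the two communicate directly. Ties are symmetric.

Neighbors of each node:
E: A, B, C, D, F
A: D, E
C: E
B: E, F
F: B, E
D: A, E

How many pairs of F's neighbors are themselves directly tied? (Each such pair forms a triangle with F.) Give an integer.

F's neighbors: B and E.
Neighbor pairs that are themselves tied: F–B–E. Each forms one triangle with F, for 1 in total.

1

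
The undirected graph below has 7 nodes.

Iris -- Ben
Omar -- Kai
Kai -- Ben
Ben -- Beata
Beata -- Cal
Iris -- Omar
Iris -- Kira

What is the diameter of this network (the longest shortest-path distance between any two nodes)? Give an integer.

Eccentricity of each node (its greatest distance to any other): Beata:3, Ben:2, Cal:4, Iris:3, Kai:3, Kira:4, Omar:4.
The maximum eccentricity is 4, realized for instance by the pair Cal–Omar via Cal – Beata – Ben – Iris – Omar. So the diameter is 4.

4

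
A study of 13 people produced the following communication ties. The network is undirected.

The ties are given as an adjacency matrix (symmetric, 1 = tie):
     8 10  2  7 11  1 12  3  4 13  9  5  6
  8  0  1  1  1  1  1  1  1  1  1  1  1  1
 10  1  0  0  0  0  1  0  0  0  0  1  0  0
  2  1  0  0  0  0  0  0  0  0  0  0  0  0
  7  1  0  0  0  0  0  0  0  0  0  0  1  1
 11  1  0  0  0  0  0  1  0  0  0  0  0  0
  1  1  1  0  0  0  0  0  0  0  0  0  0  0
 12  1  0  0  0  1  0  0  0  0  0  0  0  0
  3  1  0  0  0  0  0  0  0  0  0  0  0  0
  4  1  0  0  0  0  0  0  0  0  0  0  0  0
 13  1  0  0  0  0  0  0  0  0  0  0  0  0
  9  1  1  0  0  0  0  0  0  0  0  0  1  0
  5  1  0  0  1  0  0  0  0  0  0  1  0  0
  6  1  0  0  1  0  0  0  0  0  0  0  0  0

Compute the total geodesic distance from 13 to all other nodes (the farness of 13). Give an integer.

Distances from 13: 1:2, 2:2, 3:2, 4:2, 5:2, 6:2, 7:2, 8:1, 9:2, 10:2, 11:2, 12:2.
Sum = 2 + 2 + 2 + 2 + 2 + 2 + 2 + 1 + 2 + 2 + 2 + 2 = 23.

23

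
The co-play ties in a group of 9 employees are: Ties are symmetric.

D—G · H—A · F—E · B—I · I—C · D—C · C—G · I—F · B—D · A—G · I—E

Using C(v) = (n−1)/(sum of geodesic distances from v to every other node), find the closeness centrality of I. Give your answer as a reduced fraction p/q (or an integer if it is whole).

8/15

Distances from I: A:3, B:1, C:1, D:2, E:1, F:1, G:2, H:4. Sum = 15.
n = 9, so closeness = 8/15.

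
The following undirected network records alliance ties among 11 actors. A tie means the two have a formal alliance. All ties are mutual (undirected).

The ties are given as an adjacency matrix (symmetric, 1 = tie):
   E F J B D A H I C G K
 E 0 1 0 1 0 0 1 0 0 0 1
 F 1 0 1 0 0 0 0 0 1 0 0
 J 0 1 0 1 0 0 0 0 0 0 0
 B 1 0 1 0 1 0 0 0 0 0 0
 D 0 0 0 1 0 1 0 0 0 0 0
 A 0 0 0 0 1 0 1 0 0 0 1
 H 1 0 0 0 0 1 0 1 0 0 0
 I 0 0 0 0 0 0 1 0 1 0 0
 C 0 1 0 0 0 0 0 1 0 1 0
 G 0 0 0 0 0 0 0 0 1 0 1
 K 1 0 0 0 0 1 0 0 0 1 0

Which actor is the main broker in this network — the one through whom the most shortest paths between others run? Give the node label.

E

Unnormalized betweenness of each node: A:17/3, B:6, C:17/3, D:2, E:143/12, F:7, G:25/12, H:77/12, I:25/12, J:7/4, K:77/12.
E has the largest value, 143/12, making it the main broker — the node through which the most shortest paths run.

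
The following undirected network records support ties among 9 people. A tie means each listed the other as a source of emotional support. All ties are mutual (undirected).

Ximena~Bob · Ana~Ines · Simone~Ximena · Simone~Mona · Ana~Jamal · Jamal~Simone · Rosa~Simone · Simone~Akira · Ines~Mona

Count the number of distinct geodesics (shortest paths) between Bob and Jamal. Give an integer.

1

The shortest distance is 3, and the only length-3 path is Bob–Ximena–Simone–Jamal. So there is exactly 1 shortest path.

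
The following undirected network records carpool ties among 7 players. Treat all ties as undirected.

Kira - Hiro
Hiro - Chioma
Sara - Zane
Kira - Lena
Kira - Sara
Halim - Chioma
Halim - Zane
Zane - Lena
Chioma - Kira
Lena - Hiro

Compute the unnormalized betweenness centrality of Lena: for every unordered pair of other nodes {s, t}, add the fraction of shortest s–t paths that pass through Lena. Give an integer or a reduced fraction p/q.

3/2

Pairs whose geodesics pass through Lena — Zane–Hiro: 1; Zane–Kira: 1/2.
All other pairs contribute 0.
Summing the contributions gives betweenness(Lena) = 3/2.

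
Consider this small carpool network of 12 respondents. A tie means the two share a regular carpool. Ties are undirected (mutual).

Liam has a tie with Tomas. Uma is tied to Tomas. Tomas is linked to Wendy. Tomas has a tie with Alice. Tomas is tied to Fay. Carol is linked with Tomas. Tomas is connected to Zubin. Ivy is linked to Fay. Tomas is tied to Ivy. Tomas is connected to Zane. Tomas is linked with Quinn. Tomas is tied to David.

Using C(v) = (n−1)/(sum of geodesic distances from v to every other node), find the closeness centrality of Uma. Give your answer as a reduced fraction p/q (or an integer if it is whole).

11/21

Distances from Uma: Alice:2, Carol:2, David:2, Fay:2, Ivy:2, Liam:2, Quinn:2, Tomas:1, Wendy:2, Zane:2, Zubin:2. Sum = 21.
n = 12, so closeness = 11/21.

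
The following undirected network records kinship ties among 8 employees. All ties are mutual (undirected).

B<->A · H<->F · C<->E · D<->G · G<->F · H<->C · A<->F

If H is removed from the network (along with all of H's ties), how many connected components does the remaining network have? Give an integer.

Without H, the remaining ties split the others into: {A, B, D, F, G}; {C, E}.
That's 2 separate components.

2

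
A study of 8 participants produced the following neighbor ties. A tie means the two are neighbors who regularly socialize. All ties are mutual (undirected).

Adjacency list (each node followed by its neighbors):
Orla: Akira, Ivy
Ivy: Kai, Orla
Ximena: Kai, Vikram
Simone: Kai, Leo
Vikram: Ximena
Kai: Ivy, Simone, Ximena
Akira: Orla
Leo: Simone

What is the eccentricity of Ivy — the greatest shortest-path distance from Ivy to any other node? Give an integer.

3

Distances from Ivy: Akira:2, Kai:1, Leo:3, Orla:1, Simone:2, Vikram:3, Ximena:2.
The largest is 3 (to Leo and Vikram), so the eccentricity of Ivy is 3.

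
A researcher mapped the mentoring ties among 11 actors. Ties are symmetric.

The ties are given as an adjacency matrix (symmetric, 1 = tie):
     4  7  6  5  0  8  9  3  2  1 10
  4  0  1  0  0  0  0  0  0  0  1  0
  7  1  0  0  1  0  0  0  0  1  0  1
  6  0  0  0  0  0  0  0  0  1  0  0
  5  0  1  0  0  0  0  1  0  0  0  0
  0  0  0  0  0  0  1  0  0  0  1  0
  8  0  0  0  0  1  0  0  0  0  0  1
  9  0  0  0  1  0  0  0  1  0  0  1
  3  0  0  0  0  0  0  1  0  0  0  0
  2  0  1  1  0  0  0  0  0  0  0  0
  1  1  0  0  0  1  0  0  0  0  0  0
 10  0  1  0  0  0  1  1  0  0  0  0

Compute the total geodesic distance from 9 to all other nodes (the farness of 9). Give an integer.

24

Distances from 9: 0:3, 1:4, 2:3, 3:1, 4:3, 5:1, 6:4, 7:2, 8:2, 10:1.
Sum = 3 + 4 + 3 + 1 + 3 + 1 + 4 + 2 + 2 + 1 = 24.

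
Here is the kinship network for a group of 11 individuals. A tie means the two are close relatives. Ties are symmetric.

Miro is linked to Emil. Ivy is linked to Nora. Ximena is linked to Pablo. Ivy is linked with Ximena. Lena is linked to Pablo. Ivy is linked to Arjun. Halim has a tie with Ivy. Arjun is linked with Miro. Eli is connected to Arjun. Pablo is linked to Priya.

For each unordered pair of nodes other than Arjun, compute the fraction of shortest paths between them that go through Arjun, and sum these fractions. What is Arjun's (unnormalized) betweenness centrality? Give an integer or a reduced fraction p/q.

Pairs whose geodesics pass through Arjun — Halim–Miro: 1; Halim–Emil: 1; Halim–Eli: 1; Miro–Lena: 1; Miro–Ivy: 1; Miro–Pablo: 1; Miro–Nora: 1; Miro–Ximena: 1; Miro–Priya: 1; Miro–Eli: 1; Lena–Emil: 1; Lena–Eli: 1; Ivy–Emil: 1; Ivy–Eli: 1 … (+9 more pairs).
All other pairs contribute 0.
Summing the contributions gives betweenness(Arjun) = 23.

23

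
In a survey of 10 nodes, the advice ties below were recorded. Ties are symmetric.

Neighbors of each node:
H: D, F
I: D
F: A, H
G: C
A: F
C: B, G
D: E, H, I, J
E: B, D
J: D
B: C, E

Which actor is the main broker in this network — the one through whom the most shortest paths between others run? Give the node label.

D

Unnormalized betweenness of each node: A:0, B:14, C:8, D:27, E:18, F:8, G:0, H:14, I:0, J:0.
D has the largest value, 27, making it the main broker — the node through which the most shortest paths run.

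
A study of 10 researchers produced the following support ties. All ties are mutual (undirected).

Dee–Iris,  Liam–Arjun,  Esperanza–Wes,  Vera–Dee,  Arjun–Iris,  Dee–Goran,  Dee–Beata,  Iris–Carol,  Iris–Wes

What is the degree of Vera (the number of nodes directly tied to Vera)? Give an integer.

1

Vera is directly tied to Dee. That is 1 neighbor, so the degree of Vera is 1.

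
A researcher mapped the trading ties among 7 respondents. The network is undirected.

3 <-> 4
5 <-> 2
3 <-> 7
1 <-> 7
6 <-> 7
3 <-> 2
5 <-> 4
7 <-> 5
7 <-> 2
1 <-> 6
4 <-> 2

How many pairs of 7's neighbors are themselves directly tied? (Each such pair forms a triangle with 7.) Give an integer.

7's neighbors: 1, 2, 3, 5, and 6.
Neighbor pairs that are themselves tied: 7–1–6; 7–2–3; 7–2–5. Each forms one triangle with 7, for 3 in total.

3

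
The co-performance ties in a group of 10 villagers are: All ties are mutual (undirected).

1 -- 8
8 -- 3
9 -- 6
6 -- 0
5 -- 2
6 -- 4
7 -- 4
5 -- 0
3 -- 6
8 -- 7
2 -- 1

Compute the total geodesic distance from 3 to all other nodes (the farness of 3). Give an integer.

Distances from 3: 0:2, 1:2, 2:3, 4:2, 5:3, 6:1, 7:2, 8:1, 9:2.
Sum = 2 + 2 + 3 + 2 + 3 + 1 + 2 + 1 + 2 = 18.

18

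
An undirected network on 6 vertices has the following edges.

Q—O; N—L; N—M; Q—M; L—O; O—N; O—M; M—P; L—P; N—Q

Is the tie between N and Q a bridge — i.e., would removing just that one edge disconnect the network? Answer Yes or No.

No

Even without that edge, N still reaches Q via N – O – Q, so the network stays connected. Not a bridge.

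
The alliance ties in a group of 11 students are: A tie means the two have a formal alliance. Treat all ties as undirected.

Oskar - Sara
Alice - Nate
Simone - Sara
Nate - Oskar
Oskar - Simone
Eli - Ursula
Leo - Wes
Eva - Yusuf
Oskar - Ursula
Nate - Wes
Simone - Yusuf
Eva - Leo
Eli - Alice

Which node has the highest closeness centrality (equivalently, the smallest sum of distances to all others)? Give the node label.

Oskar

Farness (sum of distances to all others) for each node — Alice:25, Eli:28, Eva:28, Leo:27, Nate:19, Oskar:18, Sara:24, Simone:21, Ursula:24, Wes:23, Yusuf:25.
The smallest farness is 18, for Oskar, so Oskar has the highest closeness.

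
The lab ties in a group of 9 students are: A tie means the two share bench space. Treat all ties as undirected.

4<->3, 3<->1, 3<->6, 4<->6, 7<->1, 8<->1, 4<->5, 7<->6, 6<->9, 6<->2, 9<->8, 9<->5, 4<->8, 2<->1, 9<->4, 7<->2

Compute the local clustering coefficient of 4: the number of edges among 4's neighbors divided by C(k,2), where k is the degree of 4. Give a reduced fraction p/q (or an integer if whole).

4's neighbors: 3, 5, 6, 8, and 9 (k = 5).
Possible neighbor pairs: C(5,2) = 10. Edges among them: 3–6, 5–9, 6–9, 8–9 → e = 4.
Clustering(4) = 4/10 = 2/5.

2/5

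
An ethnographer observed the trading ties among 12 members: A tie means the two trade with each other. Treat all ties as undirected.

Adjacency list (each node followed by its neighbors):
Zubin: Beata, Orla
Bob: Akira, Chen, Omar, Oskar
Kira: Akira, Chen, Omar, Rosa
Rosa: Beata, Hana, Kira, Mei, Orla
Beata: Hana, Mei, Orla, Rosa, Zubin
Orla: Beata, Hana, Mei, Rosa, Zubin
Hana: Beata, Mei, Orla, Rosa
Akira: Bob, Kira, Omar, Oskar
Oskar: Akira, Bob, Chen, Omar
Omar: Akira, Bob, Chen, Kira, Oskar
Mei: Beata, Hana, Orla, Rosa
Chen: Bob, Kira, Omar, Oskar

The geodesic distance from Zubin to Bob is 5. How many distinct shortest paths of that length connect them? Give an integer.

6

The shortest distance is 5. The length-5 paths are: Zubin–Beata–Rosa–Kira–Akira–Bob; Zubin–Orla–Rosa–Kira–Akira–Bob; Zubin–Beata–Rosa–Kira–Omar–Bob; Zubin–Orla–Rosa–Kira–Omar–Bob; Zubin–Beata–Rosa–Kira–Chen–Bob; Zubin–Orla–Rosa–Kira–Chen–Bob.
That gives 6 distinct shortest paths.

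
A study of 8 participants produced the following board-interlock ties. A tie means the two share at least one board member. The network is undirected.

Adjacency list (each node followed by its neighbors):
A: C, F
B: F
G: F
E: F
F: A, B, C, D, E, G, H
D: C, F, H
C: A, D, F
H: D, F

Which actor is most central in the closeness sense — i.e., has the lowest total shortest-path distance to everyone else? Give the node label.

Farness (sum of distances to all others) for each node — A:12, B:13, C:11, D:11, E:13, F:7, G:13, H:12.
The smallest farness is 7, for F, so F has the highest closeness.

F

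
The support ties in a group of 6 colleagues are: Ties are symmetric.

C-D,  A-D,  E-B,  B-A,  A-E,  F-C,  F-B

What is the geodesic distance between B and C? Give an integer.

2

One shortest route is B – F – C, which uses 2 edges, and B and C are not directly tied, so nothing shorter exists. So d(B,C) = 2.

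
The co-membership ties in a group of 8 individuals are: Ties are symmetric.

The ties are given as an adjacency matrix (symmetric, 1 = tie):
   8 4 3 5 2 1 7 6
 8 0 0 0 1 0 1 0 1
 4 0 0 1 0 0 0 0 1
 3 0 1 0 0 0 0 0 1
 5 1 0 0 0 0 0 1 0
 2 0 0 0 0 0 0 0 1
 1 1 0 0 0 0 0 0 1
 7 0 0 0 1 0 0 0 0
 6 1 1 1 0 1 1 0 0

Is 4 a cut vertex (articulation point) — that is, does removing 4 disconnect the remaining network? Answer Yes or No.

Even without 4, every remaining node can still reach every other (the residual graph is connected), so 4 is not a cut vertex.

No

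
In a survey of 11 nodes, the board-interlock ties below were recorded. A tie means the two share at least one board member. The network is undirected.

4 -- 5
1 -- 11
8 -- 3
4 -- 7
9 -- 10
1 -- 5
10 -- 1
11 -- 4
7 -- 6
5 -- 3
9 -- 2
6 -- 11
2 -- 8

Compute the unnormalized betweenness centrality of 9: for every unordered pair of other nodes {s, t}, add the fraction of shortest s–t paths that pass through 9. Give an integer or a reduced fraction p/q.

Pairs whose geodesics pass through 9 — 2–10: 1; 2–1: 1; 2–11: 1; 2–6: 1; 10–8: 1.
All other pairs contribute 0.
Summing the contributions gives betweenness(9) = 5.

5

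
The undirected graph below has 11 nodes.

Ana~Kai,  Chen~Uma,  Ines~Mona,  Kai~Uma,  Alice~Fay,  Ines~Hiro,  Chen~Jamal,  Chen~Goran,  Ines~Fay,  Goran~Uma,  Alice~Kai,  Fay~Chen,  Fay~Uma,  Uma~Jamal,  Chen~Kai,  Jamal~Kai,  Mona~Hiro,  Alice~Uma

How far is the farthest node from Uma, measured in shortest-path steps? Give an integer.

Distances from Uma: Alice:1, Ana:2, Chen:1, Fay:1, Goran:1, Hiro:3, Ines:2, Jamal:1, Kai:1, Mona:3.
The largest is 3 (to Mona and Hiro), so the eccentricity of Uma is 3.

3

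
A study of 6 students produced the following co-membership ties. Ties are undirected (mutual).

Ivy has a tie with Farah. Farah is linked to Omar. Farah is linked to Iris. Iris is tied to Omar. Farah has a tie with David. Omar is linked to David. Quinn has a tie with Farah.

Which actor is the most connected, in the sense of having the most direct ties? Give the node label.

Farah

Degrees — David:2, Farah:5, Iris:2, Ivy:1, Omar:3, Quinn:1.
The maximum is 5, attained only by Farah.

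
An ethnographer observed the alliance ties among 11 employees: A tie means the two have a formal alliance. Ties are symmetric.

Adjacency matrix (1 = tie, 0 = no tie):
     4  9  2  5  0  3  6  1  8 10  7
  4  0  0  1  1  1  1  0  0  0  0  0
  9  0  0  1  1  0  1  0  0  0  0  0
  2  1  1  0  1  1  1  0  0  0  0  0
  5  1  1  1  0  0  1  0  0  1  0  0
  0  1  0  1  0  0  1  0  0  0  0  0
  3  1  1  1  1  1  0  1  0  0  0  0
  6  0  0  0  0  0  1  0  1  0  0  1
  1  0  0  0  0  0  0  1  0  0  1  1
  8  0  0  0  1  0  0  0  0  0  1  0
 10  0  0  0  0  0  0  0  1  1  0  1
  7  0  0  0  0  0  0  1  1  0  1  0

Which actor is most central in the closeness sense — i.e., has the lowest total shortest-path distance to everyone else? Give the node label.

3

Farness (sum of distances to all others) for each node — 0:22, 1:22, 2:18, 3:15, 4:19, 5:17, 6:18, 7:22, 8:20, 9:20, 10:23.
The smallest farness is 15, for 3, so 3 has the highest closeness.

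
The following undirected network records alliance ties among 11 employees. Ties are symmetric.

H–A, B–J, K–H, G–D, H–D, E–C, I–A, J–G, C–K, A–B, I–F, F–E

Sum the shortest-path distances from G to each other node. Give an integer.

Distances from G: A:3, B:2, C:4, D:1, E:5, F:5, H:2, I:4, J:1, K:3.
Sum = 3 + 2 + 4 + 1 + 5 + 5 + 2 + 4 + 1 + 3 = 30.

30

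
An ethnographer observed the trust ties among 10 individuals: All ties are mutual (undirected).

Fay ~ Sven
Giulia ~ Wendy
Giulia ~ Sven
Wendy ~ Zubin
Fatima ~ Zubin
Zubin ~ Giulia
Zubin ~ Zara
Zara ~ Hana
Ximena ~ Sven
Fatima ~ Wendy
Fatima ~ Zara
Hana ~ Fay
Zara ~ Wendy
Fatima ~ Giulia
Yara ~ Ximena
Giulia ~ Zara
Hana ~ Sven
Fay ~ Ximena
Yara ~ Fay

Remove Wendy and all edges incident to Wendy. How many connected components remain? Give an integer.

Wendy's neighbors (Fatima, Giulia, Zara, and Zubin) remain reachable from one another through other ties, so the rest of the network stays in one piece.

1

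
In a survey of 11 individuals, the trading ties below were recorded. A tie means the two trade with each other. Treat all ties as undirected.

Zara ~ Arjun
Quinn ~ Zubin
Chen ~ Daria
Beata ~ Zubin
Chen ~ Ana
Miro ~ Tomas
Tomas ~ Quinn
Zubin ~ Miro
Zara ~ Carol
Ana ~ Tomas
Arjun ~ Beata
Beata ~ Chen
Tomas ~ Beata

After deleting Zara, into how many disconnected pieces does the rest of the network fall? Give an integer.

Without Zara, the remaining ties split the others into: {Ana, Arjun, Beata, Chen, Daria, Miro, Quinn, Tomas, Zubin}; {Carol}.
That's 2 separate components.

2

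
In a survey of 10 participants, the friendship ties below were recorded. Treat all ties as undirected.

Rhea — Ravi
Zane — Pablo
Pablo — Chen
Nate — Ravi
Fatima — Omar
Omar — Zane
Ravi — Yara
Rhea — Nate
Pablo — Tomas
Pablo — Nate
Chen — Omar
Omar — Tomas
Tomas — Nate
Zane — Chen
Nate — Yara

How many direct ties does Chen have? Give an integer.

Chen is directly tied to Omar, Pablo, and Zane. That is 3 neighbors, so the degree of Chen is 3.

3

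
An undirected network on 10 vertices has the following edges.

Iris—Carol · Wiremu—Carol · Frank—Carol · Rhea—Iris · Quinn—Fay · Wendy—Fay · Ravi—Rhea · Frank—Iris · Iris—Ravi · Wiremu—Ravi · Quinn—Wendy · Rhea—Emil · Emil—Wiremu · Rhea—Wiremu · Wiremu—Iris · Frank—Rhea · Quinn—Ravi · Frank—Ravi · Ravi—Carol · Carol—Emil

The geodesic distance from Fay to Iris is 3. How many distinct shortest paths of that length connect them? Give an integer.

The shortest distance is 3, and the only length-3 path is Fay–Quinn–Ravi–Iris. So there is exactly 1 shortest path.

1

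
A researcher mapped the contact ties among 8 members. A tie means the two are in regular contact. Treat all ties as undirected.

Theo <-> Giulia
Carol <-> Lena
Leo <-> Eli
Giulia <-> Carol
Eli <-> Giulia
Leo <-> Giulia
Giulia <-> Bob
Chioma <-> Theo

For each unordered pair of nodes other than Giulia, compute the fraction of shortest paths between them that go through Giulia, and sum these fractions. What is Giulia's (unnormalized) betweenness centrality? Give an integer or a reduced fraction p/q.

18

Pairs whose geodesics pass through Giulia — Bob–Carol: 1; Bob–Eli: 1; Bob–Chioma: 1; Bob–Lena: 1; Bob–Leo: 1; Bob–Theo: 1; Carol–Eli: 1; Carol–Chioma: 1; Carol–Leo: 1; Carol–Theo: 1; Eli–Chioma: 1; Eli–Lena: 1; Eli–Theo: 1; Chioma–Lena: 1 … (+4 more pairs).
All other pairs contribute 0.
Summing the contributions gives betweenness(Giulia) = 18.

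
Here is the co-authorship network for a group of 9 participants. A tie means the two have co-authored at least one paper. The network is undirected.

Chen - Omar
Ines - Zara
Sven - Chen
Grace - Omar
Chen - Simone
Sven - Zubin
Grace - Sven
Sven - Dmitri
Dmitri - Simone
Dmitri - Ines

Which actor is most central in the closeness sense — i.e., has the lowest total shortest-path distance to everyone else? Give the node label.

Farness (sum of distances to all others) for each node — Chen:16, Dmitri:14, Grace:18, Ines:19, Omar:21, Simone:17, Sven:13, Zara:26, Zubin:20.
The smallest farness is 13, for Sven, so Sven has the highest closeness.

Sven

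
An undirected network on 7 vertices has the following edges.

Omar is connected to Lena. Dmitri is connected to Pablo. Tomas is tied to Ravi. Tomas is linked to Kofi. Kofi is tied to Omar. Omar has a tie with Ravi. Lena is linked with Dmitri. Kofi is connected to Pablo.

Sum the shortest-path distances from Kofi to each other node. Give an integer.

Distances from Kofi: Dmitri:2, Lena:2, Omar:1, Pablo:1, Ravi:2, Tomas:1.
Sum = 2 + 2 + 1 + 1 + 2 + 1 = 9.

9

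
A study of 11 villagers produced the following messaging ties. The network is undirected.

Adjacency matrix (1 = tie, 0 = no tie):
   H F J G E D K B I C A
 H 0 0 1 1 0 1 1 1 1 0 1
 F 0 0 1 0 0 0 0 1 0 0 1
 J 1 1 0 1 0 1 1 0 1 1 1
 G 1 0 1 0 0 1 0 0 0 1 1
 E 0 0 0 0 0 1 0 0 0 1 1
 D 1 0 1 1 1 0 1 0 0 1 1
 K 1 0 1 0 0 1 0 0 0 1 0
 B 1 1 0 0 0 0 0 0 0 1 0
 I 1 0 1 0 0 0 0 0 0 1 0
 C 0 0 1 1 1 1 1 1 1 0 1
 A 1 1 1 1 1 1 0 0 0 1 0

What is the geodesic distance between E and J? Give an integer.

One shortest route is E – D – J, which uses 2 edges, and E and J are not directly tied, so nothing shorter exists. So d(E,J) = 2.

2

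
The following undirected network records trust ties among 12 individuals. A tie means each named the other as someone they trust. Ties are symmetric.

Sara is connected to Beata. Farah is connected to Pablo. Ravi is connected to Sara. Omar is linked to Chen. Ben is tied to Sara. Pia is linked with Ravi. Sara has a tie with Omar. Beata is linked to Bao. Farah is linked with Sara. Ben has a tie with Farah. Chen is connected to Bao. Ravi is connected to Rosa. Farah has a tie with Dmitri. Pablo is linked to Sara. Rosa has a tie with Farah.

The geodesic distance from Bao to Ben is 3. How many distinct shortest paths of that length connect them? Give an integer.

1

The shortest distance is 3, and the only length-3 path is Bao–Beata–Sara–Ben. So there is exactly 1 shortest path.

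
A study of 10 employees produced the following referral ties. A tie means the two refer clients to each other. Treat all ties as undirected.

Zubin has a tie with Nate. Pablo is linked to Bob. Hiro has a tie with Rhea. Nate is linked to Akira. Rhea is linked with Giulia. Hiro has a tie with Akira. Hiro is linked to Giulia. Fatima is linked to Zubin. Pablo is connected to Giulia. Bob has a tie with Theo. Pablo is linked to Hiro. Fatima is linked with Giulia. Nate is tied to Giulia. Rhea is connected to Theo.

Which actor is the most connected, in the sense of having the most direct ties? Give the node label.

Giulia

Degrees — Akira:2, Bob:2, Fatima:2, Giulia:5, Hiro:4, Nate:3, Pablo:3, Rhea:3, Theo:2, Zubin:2.
The maximum is 5, attained only by Giulia.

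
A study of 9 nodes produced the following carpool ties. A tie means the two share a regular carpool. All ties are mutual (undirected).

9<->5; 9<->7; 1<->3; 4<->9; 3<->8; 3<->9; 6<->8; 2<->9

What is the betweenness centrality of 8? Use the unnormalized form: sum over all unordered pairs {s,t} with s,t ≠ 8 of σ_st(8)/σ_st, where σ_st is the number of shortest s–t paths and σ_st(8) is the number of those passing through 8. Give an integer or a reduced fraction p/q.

7

Pairs whose geodesics pass through 8 — 3–6: 1; 2–6: 1; 5–6: 1; 1–6: 1; 7–6: 1; 6–4: 1; 6–9: 1.
All other pairs contribute 0.
Summing the contributions gives betweenness(8) = 7.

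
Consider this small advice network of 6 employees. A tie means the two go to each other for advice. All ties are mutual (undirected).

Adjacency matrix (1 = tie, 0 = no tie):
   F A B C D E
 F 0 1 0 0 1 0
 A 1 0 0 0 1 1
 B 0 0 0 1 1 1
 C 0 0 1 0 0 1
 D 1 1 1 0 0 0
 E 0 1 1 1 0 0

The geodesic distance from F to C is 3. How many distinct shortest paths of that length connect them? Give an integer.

The shortest distance is 3. The length-3 paths are: F–D–B–C; F–A–E–C.
That gives 2 distinct shortest paths.

2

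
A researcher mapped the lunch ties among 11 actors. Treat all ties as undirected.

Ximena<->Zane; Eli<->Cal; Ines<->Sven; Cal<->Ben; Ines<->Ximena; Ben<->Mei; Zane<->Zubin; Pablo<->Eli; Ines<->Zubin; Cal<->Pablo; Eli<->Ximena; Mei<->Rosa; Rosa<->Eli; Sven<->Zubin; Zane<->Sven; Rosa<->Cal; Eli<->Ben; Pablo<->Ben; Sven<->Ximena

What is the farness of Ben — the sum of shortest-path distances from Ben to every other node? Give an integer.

21

Distances from Ben: Cal:1, Eli:1, Ines:3, Mei:1, Pablo:1, Rosa:2, Sven:3, Ximena:2, Zane:3, Zubin:4.
Sum = 1 + 1 + 3 + 1 + 1 + 2 + 3 + 2 + 3 + 4 = 21.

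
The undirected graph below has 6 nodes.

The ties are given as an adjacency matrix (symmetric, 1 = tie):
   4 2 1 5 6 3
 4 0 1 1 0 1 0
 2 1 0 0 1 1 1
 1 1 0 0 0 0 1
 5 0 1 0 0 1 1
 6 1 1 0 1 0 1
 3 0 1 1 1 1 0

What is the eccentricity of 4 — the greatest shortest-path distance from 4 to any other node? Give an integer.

2

Distances from 4: 1:1, 2:1, 3:2, 5:2, 6:1.
The largest is 2 (to 5 and 3), so the eccentricity of 4 is 2.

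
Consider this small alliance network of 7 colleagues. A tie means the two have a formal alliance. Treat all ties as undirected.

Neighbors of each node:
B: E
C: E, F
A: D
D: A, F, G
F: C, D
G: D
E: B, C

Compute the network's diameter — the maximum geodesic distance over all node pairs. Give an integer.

5

Eccentricity of each node (its greatest distance to any other): A:5, B:5, C:3, D:4, E:4, F:3, G:5.
The maximum eccentricity is 5, realized for instance by the pair A–B via A – D – F – C – E – B. So the diameter is 5.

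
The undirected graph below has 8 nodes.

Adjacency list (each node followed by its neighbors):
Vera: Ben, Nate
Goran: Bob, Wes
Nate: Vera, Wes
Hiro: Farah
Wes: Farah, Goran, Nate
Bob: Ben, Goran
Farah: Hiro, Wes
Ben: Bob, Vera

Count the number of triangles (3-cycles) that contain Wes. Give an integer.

0

Wes's neighbors are Farah, Goran, and Nate, but none of them are tied to each other, so no triangle contains Wes.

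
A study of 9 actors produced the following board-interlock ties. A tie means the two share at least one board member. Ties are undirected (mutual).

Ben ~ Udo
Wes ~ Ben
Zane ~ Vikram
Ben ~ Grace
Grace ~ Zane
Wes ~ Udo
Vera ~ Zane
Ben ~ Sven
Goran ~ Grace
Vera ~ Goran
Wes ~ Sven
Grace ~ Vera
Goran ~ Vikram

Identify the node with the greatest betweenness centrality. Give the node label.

Unnormalized betweenness of each node: Ben:31/2, Goran:3, Grace:49/3, Sven:0, Udo:0, Vera:1/3, Vikram:1/3, Wes:1/2, Zane:3.
Grace has the largest value, 49/3, making it the main broker — the node through which the most shortest paths run.

Grace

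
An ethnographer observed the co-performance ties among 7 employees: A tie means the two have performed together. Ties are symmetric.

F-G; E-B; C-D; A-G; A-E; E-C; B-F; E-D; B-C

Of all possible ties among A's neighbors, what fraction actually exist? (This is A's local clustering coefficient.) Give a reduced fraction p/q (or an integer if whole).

0

A's neighbors: E and G (k = 2).
Possible neighbor pairs: C(2,2) = 1. Edges among them: none → e = 0.
Clustering(A) = 0/1.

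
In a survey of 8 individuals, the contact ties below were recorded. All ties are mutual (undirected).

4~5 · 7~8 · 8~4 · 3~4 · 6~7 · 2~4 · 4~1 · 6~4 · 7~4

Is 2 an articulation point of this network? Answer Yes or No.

Even without 2, every remaining node can still reach every other (the residual graph is connected), so 2 is not a cut vertex.

No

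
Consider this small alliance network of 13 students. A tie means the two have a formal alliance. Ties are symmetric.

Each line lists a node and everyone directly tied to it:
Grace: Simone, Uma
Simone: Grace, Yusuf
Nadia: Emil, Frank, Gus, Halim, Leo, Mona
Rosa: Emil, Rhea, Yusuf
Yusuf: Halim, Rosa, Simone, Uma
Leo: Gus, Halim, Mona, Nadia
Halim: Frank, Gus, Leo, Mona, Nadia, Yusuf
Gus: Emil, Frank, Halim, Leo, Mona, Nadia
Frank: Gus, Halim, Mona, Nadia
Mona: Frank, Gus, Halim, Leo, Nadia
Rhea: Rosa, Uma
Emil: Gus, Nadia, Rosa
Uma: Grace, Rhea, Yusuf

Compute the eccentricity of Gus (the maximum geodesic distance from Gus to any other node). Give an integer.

Distances from Gus: Emil:1, Frank:1, Grace:4, Halim:1, Leo:1, Mona:1, Nadia:1, Rhea:3, Rosa:2, Simone:3, Uma:3, Yusuf:2.
The largest is 4 (to Grace), so the eccentricity of Gus is 4.

4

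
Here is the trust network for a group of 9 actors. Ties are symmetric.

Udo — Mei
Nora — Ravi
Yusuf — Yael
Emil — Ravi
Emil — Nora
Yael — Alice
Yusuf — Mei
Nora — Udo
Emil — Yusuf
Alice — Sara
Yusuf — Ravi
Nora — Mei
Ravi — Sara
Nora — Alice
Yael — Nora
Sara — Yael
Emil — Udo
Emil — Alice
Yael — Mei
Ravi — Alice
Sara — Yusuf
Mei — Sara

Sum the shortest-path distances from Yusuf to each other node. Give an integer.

11

Distances from Yusuf: Alice:2, Emil:1, Mei:1, Nora:2, Ravi:1, Sara:1, Udo:2, Yael:1.
Sum = 2 + 1 + 1 + 2 + 1 + 1 + 2 + 1 = 11.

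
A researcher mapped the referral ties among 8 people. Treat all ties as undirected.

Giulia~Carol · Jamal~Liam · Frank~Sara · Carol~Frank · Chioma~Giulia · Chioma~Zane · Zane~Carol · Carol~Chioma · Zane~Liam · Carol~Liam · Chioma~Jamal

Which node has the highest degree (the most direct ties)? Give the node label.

Carol

Degrees — Carol:5, Chioma:4, Frank:2, Giulia:2, Jamal:2, Liam:3, Sara:1, Zane:3.
The maximum is 5, attained only by Carol.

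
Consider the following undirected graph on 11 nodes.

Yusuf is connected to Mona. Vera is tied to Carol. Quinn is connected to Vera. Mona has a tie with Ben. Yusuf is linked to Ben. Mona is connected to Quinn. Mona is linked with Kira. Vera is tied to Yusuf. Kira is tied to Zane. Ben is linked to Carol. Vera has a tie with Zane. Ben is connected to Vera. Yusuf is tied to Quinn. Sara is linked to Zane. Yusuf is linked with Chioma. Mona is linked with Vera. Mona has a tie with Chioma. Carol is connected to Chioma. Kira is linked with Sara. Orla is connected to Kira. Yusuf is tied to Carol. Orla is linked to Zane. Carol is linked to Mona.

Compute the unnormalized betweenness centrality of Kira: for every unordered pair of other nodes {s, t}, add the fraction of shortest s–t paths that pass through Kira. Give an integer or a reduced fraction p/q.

37/4

Pairs whose geodesics pass through Kira — Carol–Orla: 1/2; Carol–Sara: 1/2; Quinn–Orla: 1/2; Quinn–Sara: 1/2; Ben–Orla: 1/2; Ben–Sara: 1/2; Mona–Zane: 1/2; Mona–Orla: 1; Mona–Sara: 1; Chioma–Zane: 1/4; Chioma–Orla: 1; Chioma–Sara: 1; Yusuf–Orla: 1/2; Yusuf–Sara: 1/2 … (+1 more pairs).
All other pairs contribute 0.
Summing the contributions gives betweenness(Kira) = 37/4.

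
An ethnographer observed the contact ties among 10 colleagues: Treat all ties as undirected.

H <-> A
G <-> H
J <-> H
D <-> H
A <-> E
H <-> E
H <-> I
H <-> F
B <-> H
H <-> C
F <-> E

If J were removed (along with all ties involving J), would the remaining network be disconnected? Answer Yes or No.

Even without J, every remaining node can still reach every other (the residual graph is connected), so J is not a cut vertex.

No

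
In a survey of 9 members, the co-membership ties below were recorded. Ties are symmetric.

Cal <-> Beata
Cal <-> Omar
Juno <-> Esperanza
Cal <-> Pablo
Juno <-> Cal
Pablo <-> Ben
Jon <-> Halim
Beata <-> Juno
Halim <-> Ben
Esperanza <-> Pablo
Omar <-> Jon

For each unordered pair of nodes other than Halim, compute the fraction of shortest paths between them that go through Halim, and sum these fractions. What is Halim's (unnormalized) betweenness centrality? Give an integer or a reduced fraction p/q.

7/3

Pairs whose geodesics pass through Halim — Pablo–Jon: 1/2; Esperanza–Jon: 1/3; Omar–Ben: 1/2; Jon–Ben: 1.
All other pairs contribute 0.
Summing the contributions gives betweenness(Halim) = 7/3.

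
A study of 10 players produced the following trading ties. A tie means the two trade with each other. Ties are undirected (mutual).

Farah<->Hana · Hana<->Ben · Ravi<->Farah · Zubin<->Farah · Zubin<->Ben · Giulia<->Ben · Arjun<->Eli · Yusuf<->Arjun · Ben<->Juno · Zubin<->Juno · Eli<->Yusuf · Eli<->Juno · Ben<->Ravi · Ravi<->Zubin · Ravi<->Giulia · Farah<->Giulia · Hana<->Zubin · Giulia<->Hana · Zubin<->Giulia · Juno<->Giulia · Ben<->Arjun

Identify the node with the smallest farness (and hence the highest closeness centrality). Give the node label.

Farness (sum of distances to all others) for each node — Arjun:16, Ben:12, Eli:18, Farah:18, Giulia:13, Hana:16, Juno:14, Ravi:16, Yusuf:22, Zubin:13.
The smallest farness is 12, for Ben, so Ben has the highest closeness.

Ben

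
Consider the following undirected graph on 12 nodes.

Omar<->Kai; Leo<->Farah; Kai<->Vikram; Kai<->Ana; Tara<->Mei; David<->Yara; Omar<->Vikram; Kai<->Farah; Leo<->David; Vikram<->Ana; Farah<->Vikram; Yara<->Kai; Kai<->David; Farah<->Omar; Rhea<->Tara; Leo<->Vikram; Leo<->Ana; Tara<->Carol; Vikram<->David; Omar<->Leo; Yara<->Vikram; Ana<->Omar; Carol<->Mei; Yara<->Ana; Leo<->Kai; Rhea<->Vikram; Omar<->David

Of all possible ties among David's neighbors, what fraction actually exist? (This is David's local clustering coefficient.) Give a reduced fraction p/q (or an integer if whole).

David's neighbors: Kai, Leo, Omar, Vikram, and Yara (k = 5).
Possible neighbor pairs: C(5,2) = 10. Edges among them: Kai–Leo, Kai–Omar, Kai–Vikram, Kai–Yara, Leo–Omar, Leo–Vikram, Omar–Vikram, Vikram–Yara → e = 8.
Clustering(David) = 8/10 = 4/5.

4/5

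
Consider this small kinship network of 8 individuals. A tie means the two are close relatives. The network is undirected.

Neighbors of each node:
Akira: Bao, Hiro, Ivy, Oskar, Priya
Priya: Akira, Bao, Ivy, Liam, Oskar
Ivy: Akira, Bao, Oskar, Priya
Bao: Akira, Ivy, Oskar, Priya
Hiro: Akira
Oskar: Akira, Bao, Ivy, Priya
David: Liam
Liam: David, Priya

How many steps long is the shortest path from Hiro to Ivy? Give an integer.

2

One shortest route is Hiro – Akira – Ivy, which uses 2 edges, and Hiro and Ivy are not directly tied, so nothing shorter exists. So d(Hiro,Ivy) = 2.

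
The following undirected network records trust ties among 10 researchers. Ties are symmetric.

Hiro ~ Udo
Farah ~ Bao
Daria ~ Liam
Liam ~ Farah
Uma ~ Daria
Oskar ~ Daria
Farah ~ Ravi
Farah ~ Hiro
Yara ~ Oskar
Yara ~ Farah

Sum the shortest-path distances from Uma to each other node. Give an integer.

Distances from Uma: Bao:4, Daria:1, Farah:3, Hiro:4, Liam:2, Oskar:2, Ravi:4, Udo:5, Yara:3.
Sum = 4 + 1 + 3 + 4 + 2 + 2 + 4 + 5 + 3 = 28.

28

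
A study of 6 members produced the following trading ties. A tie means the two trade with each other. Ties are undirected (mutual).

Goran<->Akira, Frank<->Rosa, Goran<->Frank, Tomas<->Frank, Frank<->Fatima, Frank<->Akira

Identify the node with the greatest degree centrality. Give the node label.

Degrees — Akira:2, Fatima:1, Frank:5, Goran:2, Rosa:1, Tomas:1.
The maximum is 5, attained only by Frank.

Frank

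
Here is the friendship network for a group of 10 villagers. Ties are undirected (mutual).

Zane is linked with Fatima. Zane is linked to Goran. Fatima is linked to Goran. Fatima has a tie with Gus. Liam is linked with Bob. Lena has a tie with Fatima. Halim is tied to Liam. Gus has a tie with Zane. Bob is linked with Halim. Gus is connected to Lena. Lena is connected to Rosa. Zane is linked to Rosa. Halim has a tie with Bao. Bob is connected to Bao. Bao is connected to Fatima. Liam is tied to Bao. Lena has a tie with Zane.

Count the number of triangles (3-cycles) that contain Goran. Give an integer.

Goran's neighbors: Fatima and Zane.
Neighbor pairs that are themselves tied: Goran–Fatima–Zane. Each forms one triangle with Goran, for 1 in total.

1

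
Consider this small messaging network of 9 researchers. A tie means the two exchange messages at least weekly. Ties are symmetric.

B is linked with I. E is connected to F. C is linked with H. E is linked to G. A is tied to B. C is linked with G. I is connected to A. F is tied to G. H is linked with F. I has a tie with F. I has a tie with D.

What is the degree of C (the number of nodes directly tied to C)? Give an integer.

2

C is directly tied to G and H. That is 2 neighbors, so the degree of C is 2.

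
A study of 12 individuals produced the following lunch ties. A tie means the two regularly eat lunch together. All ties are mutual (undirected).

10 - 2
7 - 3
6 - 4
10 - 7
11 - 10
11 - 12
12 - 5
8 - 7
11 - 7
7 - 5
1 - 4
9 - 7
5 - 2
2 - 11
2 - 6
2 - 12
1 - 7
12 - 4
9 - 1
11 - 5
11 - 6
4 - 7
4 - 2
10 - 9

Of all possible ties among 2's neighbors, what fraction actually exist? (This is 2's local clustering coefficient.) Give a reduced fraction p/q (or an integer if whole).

2's neighbors: 4, 5, 6, 10, 11, and 12 (k = 6).
Possible neighbor pairs: C(6,2) = 15. Edges among them: 4–6, 4–12, 5–11, 5–12, 6–11, 10–11, 11–12 → e = 7.
Clustering(2) = 7/15.

7/15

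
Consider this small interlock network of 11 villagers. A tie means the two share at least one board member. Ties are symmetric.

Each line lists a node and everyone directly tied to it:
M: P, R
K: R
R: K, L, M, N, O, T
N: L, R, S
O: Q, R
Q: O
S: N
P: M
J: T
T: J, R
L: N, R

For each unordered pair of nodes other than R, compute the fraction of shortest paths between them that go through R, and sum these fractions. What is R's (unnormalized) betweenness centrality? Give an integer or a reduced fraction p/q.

39

Pairs whose geodesics pass through R — S–J: 1; S–P: 1; S–K: 1; S–Q: 1; S–M: 1; S–O: 1; S–T: 1; J–P: 1; J–K: 1; J–Q: 1; J–M: 1; J–O: 1; J–L: 1; J–N: 1 … (+25 more pairs).
All other pairs contribute 0.
Summing the contributions gives betweenness(R) = 39.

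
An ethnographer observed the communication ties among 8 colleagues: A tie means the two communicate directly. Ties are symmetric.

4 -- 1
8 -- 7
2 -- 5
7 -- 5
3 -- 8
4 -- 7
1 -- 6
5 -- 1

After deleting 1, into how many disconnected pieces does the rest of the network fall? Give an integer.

2

Without 1, the remaining ties split the others into: {6}; {2, 3, 4, 5, 7, 8}.
That's 2 separate components.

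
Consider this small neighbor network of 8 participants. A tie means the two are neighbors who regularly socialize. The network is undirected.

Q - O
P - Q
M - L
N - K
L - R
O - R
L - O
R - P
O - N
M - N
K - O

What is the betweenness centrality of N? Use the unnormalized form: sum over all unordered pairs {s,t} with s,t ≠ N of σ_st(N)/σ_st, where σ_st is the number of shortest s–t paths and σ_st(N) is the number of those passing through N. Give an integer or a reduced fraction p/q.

2

Pairs whose geodesics pass through N — M–Q: 1/2; M–O: 1/2; M–K: 1.
All other pairs contribute 0.
Summing the contributions gives betweenness(N) = 2.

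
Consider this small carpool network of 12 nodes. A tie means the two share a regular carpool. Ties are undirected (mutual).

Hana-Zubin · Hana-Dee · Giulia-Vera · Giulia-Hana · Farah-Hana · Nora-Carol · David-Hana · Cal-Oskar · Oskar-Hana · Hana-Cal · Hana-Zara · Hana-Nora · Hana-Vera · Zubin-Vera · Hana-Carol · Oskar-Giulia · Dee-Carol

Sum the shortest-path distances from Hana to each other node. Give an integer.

11

Distances from Hana: Cal:1, Carol:1, David:1, Dee:1, Farah:1, Giulia:1, Nora:1, Oskar:1, Vera:1, Zara:1, Zubin:1.
Sum = 1 + 1 + 1 + 1 + 1 + 1 + 1 + 1 + 1 + 1 + 1 = 11.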